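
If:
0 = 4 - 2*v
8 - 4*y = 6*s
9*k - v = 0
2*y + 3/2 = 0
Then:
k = 2/9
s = 11/6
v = 2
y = -3/4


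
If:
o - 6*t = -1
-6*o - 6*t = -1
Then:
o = 0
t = 1/6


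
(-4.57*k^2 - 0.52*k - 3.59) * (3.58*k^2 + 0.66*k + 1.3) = -16.3606*k^4 - 4.8778*k^3 - 19.1364*k^2 - 3.0454*k - 4.667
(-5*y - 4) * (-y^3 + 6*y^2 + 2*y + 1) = 5*y^4 - 26*y^3 - 34*y^2 - 13*y - 4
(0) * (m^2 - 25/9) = 0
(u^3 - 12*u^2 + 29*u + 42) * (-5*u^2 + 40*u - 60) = -5*u^5 + 100*u^4 - 685*u^3 + 1670*u^2 - 60*u - 2520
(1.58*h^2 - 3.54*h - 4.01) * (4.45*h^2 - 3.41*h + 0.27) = 7.031*h^4 - 21.1408*h^3 - 5.3465*h^2 + 12.7183*h - 1.0827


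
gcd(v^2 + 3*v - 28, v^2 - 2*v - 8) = v - 4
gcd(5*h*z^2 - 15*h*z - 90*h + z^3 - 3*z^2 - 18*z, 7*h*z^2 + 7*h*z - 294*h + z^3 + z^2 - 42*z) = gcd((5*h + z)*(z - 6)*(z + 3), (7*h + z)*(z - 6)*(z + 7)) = z - 6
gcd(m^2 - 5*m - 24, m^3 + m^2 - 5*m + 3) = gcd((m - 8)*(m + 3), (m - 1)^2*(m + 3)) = m + 3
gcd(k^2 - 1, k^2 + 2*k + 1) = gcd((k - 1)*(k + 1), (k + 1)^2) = k + 1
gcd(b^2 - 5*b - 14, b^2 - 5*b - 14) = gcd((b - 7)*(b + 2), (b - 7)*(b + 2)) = b^2 - 5*b - 14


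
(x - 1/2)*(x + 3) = x^2 + 5*x/2 - 3/2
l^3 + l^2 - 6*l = l*(l - 2)*(l + 3)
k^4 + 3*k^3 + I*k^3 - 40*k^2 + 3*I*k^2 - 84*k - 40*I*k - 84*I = (k - 6)*(k + 2)*(k + 7)*(k + I)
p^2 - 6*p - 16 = (p - 8)*(p + 2)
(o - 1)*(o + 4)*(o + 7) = o^3 + 10*o^2 + 17*o - 28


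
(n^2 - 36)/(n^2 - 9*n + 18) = (n + 6)/(n - 3)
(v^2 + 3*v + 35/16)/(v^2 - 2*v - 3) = (v^2 + 3*v + 35/16)/(v^2 - 2*v - 3)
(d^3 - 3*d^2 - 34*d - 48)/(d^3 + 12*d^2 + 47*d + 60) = (d^2 - 6*d - 16)/(d^2 + 9*d + 20)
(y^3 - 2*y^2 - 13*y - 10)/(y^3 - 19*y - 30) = (y + 1)/(y + 3)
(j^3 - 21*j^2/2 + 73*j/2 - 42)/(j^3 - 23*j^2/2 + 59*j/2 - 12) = (2*j^2 - 15*j + 28)/(2*j^2 - 17*j + 8)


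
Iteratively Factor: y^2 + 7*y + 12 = (y + 3)*(y + 4)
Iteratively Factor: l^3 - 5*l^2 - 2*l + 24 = (l + 2)*(l^2 - 7*l + 12) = (l - 3)*(l + 2)*(l - 4)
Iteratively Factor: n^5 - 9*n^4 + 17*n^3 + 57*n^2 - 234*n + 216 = (n - 4)*(n^4 - 5*n^3 - 3*n^2 + 45*n - 54) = (n - 4)*(n - 3)*(n^3 - 2*n^2 - 9*n + 18) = (n - 4)*(n - 3)*(n - 2)*(n^2 - 9) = (n - 4)*(n - 3)^2*(n - 2)*(n + 3)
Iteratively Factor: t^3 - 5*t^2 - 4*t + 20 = (t + 2)*(t^2 - 7*t + 10) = (t - 2)*(t + 2)*(t - 5)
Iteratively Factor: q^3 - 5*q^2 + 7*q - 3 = (q - 1)*(q^2 - 4*q + 3) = (q - 3)*(q - 1)*(q - 1)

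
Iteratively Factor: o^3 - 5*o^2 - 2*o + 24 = (o - 3)*(o^2 - 2*o - 8) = (o - 4)*(o - 3)*(o + 2)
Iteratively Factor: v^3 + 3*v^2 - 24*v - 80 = (v + 4)*(v^2 - v - 20) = (v - 5)*(v + 4)*(v + 4)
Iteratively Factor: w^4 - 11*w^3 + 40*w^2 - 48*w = (w)*(w^3 - 11*w^2 + 40*w - 48) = w*(w - 3)*(w^2 - 8*w + 16) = w*(w - 4)*(w - 3)*(w - 4)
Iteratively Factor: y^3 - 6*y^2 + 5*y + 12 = (y - 3)*(y^2 - 3*y - 4) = (y - 4)*(y - 3)*(y + 1)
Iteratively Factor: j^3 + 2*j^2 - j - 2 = (j + 2)*(j^2 - 1) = (j + 1)*(j + 2)*(j - 1)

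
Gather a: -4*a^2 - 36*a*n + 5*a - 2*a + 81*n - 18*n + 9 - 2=-4*a^2 + a*(3 - 36*n) + 63*n + 7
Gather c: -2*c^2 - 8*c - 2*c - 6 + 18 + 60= -2*c^2 - 10*c + 72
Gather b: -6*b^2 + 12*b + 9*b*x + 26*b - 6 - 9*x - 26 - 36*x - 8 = -6*b^2 + b*(9*x + 38) - 45*x - 40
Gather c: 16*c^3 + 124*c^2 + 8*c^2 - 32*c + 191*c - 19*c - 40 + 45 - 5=16*c^3 + 132*c^2 + 140*c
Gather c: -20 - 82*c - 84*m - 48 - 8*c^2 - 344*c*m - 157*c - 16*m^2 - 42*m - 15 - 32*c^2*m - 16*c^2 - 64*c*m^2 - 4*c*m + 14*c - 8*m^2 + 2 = c^2*(-32*m - 24) + c*(-64*m^2 - 348*m - 225) - 24*m^2 - 126*m - 81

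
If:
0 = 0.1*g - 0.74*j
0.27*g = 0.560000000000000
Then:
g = 2.07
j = 0.28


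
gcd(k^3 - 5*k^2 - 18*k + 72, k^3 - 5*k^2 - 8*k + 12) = k - 6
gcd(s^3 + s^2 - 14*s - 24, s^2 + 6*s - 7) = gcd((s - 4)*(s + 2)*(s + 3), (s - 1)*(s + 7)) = 1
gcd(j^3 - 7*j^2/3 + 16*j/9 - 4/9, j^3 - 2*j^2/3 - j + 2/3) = j^2 - 5*j/3 + 2/3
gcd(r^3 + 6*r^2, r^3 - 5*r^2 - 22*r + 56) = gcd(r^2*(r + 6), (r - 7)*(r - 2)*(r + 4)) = 1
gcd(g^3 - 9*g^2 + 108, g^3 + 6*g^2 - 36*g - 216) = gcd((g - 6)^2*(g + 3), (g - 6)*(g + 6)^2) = g - 6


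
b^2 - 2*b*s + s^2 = (b - s)^2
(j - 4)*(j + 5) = j^2 + j - 20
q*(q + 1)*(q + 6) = q^3 + 7*q^2 + 6*q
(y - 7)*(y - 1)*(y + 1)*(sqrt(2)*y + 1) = sqrt(2)*y^4 - 7*sqrt(2)*y^3 + y^3 - 7*y^2 - sqrt(2)*y^2 - y + 7*sqrt(2)*y + 7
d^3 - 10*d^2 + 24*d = d*(d - 6)*(d - 4)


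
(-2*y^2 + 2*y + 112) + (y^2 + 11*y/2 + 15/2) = -y^2 + 15*y/2 + 239/2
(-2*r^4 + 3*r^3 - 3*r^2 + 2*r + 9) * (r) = -2*r^5 + 3*r^4 - 3*r^3 + 2*r^2 + 9*r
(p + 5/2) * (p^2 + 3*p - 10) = p^3 + 11*p^2/2 - 5*p/2 - 25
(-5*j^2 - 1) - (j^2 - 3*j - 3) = -6*j^2 + 3*j + 2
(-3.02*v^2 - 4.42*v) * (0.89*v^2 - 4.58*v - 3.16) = -2.6878*v^4 + 9.8978*v^3 + 29.7868*v^2 + 13.9672*v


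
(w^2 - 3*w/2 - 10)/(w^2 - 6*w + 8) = (w + 5/2)/(w - 2)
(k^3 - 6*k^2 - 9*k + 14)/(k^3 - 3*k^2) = (k^3 - 6*k^2 - 9*k + 14)/(k^2*(k - 3))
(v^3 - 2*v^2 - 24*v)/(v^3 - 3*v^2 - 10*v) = (-v^2 + 2*v + 24)/(-v^2 + 3*v + 10)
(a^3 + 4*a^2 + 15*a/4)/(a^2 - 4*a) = (a^2 + 4*a + 15/4)/(a - 4)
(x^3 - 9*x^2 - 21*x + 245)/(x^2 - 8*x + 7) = (x^2 - 2*x - 35)/(x - 1)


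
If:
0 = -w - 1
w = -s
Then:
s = 1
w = -1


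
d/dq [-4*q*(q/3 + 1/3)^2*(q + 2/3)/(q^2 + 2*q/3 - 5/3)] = 8*(-9*q^5 - 21*q^4 + 14*q^3 + 56*q^2 + 35*q + 5)/(9*(9*q^4 + 12*q^3 - 26*q^2 - 20*q + 25))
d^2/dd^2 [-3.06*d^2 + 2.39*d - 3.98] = -6.12000000000000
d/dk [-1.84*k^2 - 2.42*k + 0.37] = -3.68*k - 2.42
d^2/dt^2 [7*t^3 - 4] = 42*t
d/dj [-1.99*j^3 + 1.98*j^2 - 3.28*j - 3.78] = -5.97*j^2 + 3.96*j - 3.28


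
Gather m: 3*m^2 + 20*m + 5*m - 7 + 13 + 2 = 3*m^2 + 25*m + 8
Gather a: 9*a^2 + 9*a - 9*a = 9*a^2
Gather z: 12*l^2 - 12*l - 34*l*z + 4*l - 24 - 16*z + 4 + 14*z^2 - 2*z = 12*l^2 - 8*l + 14*z^2 + z*(-34*l - 18) - 20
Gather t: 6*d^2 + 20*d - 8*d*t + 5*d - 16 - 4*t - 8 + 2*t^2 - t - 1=6*d^2 + 25*d + 2*t^2 + t*(-8*d - 5) - 25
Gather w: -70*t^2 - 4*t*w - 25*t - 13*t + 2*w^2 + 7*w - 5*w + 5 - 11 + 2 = -70*t^2 - 38*t + 2*w^2 + w*(2 - 4*t) - 4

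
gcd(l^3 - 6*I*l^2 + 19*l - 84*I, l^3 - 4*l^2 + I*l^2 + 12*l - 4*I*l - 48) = l^2 + I*l + 12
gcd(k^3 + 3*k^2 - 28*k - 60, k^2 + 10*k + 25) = 1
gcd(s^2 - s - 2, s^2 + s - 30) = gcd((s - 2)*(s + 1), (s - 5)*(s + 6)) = 1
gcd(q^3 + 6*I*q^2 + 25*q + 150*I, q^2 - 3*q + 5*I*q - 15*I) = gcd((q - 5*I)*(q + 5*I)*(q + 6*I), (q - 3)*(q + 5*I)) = q + 5*I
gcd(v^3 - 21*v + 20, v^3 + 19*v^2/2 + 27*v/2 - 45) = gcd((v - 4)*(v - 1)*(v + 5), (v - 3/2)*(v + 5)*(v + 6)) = v + 5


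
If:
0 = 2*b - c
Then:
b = c/2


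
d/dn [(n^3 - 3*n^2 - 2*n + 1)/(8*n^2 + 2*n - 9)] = (8*n^4 + 4*n^3 - 17*n^2 + 38*n + 16)/(64*n^4 + 32*n^3 - 140*n^2 - 36*n + 81)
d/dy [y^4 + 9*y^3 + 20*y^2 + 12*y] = 4*y^3 + 27*y^2 + 40*y + 12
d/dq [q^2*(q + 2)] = q*(3*q + 4)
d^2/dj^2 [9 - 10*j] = 0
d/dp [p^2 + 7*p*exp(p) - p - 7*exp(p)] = 7*p*exp(p) + 2*p - 1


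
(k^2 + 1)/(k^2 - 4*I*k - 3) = (k + I)/(k - 3*I)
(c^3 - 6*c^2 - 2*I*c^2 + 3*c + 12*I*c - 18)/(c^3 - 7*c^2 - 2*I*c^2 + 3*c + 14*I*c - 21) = (c - 6)/(c - 7)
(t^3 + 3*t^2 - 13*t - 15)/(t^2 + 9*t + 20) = (t^2 - 2*t - 3)/(t + 4)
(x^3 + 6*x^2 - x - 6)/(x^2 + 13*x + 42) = (x^2 - 1)/(x + 7)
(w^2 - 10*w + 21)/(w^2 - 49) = (w - 3)/(w + 7)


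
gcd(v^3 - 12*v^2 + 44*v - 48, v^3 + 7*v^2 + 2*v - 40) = v - 2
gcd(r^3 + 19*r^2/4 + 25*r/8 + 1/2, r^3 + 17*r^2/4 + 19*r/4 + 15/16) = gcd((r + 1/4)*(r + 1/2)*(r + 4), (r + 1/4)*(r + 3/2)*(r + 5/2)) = r + 1/4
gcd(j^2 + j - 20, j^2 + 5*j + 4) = 1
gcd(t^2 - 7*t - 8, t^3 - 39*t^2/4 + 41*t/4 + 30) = t - 8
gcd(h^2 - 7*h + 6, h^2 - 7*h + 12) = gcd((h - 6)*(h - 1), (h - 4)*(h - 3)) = 1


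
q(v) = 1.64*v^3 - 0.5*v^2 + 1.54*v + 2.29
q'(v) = 4.92*v^2 - 1.0*v + 1.54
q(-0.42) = 1.43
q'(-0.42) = 2.83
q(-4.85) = -204.04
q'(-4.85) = 122.12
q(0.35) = 2.84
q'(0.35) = 1.79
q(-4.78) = -195.61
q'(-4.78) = 118.73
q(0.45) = 3.03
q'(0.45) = 2.09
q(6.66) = 474.84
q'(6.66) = 213.11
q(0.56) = 3.28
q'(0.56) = 2.52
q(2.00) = 16.49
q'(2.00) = 19.22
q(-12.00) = -2922.11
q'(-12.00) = 722.02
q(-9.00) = -1247.63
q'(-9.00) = 409.06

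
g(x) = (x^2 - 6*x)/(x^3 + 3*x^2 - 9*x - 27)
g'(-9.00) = -0.07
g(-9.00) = -0.31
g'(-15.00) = -0.01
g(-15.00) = -0.12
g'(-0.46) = 0.38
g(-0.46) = -0.13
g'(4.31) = 0.15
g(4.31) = -0.10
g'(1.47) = 0.15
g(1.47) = 0.22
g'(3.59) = 0.72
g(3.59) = -0.34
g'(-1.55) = 2.37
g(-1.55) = -1.22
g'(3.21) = 5.67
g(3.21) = -1.11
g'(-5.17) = -1.14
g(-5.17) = -1.50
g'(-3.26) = -530.55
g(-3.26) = -71.34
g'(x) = (2*x - 6)/(x^3 + 3*x^2 - 9*x - 27) + (x^2 - 6*x)*(-3*x^2 - 6*x + 9)/(x^3 + 3*x^2 - 9*x - 27)^2 = (-x^3 + 15*x^2 - 36*x + 54)/(x^5 + 3*x^4 - 18*x^3 - 54*x^2 + 81*x + 243)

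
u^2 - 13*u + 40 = (u - 8)*(u - 5)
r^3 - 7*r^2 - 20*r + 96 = (r - 8)*(r - 3)*(r + 4)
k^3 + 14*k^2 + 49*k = k*(k + 7)^2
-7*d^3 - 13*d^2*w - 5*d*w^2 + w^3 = (-7*d + w)*(d + w)^2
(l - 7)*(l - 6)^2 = l^3 - 19*l^2 + 120*l - 252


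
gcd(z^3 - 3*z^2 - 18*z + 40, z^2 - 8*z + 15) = z - 5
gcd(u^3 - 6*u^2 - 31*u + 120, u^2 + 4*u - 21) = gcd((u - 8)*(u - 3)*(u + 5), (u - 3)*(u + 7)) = u - 3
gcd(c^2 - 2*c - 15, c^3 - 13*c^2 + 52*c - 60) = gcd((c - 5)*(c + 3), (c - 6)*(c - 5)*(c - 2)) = c - 5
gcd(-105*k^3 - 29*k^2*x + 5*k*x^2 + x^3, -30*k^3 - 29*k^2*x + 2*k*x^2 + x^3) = -5*k + x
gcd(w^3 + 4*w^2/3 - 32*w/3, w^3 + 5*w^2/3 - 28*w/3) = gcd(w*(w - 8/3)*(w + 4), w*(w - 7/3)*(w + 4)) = w^2 + 4*w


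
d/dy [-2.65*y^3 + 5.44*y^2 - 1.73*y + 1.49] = -7.95*y^2 + 10.88*y - 1.73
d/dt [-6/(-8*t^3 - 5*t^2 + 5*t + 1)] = 6*(-24*t^2 - 10*t + 5)/(8*t^3 + 5*t^2 - 5*t - 1)^2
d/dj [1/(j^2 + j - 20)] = (-2*j - 1)/(j^2 + j - 20)^2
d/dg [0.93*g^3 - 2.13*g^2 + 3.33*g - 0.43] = 2.79*g^2 - 4.26*g + 3.33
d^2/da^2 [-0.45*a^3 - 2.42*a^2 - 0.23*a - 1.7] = -2.7*a - 4.84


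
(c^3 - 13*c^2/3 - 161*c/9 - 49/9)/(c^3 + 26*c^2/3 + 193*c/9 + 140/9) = (3*c^2 - 20*c - 7)/(3*c^2 + 19*c + 20)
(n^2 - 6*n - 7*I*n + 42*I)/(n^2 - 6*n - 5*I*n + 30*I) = (n - 7*I)/(n - 5*I)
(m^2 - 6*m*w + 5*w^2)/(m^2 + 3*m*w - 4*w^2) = (m - 5*w)/(m + 4*w)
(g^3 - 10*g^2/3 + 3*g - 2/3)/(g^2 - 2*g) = g - 4/3 + 1/(3*g)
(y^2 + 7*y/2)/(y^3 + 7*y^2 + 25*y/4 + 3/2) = 2*y*(2*y + 7)/(4*y^3 + 28*y^2 + 25*y + 6)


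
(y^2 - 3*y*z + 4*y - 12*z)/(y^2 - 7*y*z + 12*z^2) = (y + 4)/(y - 4*z)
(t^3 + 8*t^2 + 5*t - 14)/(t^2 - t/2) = 2*(t^3 + 8*t^2 + 5*t - 14)/(t*(2*t - 1))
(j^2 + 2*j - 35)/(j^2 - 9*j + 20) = (j + 7)/(j - 4)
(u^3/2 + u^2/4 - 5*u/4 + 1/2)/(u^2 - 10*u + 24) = (2*u^3 + u^2 - 5*u + 2)/(4*(u^2 - 10*u + 24))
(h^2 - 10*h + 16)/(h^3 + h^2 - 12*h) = (h^2 - 10*h + 16)/(h*(h^2 + h - 12))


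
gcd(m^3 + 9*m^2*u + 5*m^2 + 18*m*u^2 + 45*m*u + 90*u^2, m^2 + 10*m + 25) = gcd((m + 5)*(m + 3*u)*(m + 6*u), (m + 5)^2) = m + 5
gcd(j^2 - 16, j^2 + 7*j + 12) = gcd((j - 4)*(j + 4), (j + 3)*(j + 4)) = j + 4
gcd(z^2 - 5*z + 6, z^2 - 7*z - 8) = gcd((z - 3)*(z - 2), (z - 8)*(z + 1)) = 1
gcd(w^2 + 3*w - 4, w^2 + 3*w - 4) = w^2 + 3*w - 4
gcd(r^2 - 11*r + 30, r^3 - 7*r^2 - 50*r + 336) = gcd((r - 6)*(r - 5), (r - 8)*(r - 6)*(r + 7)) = r - 6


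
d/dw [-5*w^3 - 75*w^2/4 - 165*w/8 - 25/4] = -15*w^2 - 75*w/2 - 165/8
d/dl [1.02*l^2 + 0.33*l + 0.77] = 2.04*l + 0.33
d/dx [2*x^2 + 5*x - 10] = 4*x + 5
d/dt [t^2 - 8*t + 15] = 2*t - 8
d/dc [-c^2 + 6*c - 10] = 6 - 2*c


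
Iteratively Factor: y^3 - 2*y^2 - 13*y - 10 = (y + 2)*(y^2 - 4*y - 5) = (y - 5)*(y + 2)*(y + 1)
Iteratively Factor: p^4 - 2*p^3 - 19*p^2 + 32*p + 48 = (p - 3)*(p^3 + p^2 - 16*p - 16) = (p - 4)*(p - 3)*(p^2 + 5*p + 4) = (p - 4)*(p - 3)*(p + 1)*(p + 4)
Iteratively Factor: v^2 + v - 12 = (v + 4)*(v - 3)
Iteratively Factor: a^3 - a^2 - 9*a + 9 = (a - 3)*(a^2 + 2*a - 3) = (a - 3)*(a - 1)*(a + 3)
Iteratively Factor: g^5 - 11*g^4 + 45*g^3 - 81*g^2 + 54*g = (g - 3)*(g^4 - 8*g^3 + 21*g^2 - 18*g) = (g - 3)^2*(g^3 - 5*g^2 + 6*g) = (g - 3)^3*(g^2 - 2*g) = g*(g - 3)^3*(g - 2)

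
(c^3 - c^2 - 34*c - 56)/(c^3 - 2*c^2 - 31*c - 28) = (c + 2)/(c + 1)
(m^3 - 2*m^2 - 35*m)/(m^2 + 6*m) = (m^2 - 2*m - 35)/(m + 6)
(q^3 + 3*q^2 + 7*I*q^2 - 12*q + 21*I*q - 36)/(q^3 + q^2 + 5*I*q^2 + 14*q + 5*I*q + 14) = (q^3 + q^2*(3 + 7*I) + q*(-12 + 21*I) - 36)/(q^3 + q^2*(1 + 5*I) + q*(14 + 5*I) + 14)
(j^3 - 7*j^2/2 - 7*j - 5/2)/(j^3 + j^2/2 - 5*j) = (2*j^3 - 7*j^2 - 14*j - 5)/(j*(2*j^2 + j - 10))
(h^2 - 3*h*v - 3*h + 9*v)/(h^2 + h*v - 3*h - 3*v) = (h - 3*v)/(h + v)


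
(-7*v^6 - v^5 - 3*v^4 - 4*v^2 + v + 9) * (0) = 0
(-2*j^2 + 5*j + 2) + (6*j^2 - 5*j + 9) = 4*j^2 + 11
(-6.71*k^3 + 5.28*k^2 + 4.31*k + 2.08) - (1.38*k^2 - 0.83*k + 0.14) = -6.71*k^3 + 3.9*k^2 + 5.14*k + 1.94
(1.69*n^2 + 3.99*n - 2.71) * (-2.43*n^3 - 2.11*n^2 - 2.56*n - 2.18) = -4.1067*n^5 - 13.2616*n^4 - 6.16*n^3 - 8.1805*n^2 - 1.7606*n + 5.9078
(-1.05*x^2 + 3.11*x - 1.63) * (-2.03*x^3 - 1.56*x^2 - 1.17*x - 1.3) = 2.1315*x^5 - 4.6753*x^4 - 0.314200000000001*x^3 + 0.2691*x^2 - 2.1359*x + 2.119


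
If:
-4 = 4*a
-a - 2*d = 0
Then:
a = -1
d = 1/2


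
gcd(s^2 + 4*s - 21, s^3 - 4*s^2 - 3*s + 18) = s - 3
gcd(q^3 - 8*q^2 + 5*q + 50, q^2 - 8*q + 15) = q - 5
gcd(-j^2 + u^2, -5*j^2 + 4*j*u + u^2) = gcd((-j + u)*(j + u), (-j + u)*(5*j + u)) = -j + u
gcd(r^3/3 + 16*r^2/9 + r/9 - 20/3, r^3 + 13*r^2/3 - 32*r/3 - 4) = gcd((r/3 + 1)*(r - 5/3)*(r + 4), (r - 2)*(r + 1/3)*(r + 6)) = 1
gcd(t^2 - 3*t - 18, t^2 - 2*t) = 1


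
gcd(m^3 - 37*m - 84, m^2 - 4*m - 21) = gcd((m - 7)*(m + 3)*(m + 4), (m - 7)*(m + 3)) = m^2 - 4*m - 21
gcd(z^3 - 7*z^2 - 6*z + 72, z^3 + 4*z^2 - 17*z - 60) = z^2 - z - 12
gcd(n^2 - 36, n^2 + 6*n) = n + 6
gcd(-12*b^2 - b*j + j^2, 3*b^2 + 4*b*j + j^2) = 3*b + j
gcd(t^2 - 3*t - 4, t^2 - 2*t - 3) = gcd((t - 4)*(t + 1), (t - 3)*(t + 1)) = t + 1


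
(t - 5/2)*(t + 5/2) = t^2 - 25/4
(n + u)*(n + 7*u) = n^2 + 8*n*u + 7*u^2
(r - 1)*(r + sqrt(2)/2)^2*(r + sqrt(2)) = r^4 - r^3 + 2*sqrt(2)*r^3 - 2*sqrt(2)*r^2 + 5*r^2/2 - 5*r/2 + sqrt(2)*r/2 - sqrt(2)/2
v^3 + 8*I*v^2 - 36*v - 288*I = (v - 6)*(v + 6)*(v + 8*I)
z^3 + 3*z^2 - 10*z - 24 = (z - 3)*(z + 2)*(z + 4)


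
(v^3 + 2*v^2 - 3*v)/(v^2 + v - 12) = v*(v^2 + 2*v - 3)/(v^2 + v - 12)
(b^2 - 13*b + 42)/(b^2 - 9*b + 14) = (b - 6)/(b - 2)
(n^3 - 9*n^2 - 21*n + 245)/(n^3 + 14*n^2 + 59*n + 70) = (n^2 - 14*n + 49)/(n^2 + 9*n + 14)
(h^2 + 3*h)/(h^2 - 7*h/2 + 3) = 2*h*(h + 3)/(2*h^2 - 7*h + 6)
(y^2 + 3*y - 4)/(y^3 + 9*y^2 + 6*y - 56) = (y - 1)/(y^2 + 5*y - 14)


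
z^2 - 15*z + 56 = (z - 8)*(z - 7)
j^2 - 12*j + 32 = (j - 8)*(j - 4)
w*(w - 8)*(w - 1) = w^3 - 9*w^2 + 8*w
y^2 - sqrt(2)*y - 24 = (y - 4*sqrt(2))*(y + 3*sqrt(2))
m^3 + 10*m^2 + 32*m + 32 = (m + 2)*(m + 4)^2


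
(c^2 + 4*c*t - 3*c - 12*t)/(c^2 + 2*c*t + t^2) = (c^2 + 4*c*t - 3*c - 12*t)/(c^2 + 2*c*t + t^2)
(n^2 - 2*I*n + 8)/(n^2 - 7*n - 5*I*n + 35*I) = (n^2 - 2*I*n + 8)/(n^2 - 7*n - 5*I*n + 35*I)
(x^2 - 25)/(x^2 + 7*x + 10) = (x - 5)/(x + 2)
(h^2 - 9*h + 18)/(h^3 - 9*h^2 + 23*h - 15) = (h - 6)/(h^2 - 6*h + 5)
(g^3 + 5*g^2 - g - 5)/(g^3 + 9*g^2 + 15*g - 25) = (g + 1)/(g + 5)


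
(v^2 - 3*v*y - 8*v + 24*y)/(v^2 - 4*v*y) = (v^2 - 3*v*y - 8*v + 24*y)/(v*(v - 4*y))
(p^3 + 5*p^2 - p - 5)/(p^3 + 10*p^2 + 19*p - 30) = (p + 1)/(p + 6)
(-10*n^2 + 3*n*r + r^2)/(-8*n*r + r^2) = (10*n^2 - 3*n*r - r^2)/(r*(8*n - r))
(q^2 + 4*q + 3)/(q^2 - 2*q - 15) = (q + 1)/(q - 5)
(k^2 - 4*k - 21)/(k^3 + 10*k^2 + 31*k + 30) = (k - 7)/(k^2 + 7*k + 10)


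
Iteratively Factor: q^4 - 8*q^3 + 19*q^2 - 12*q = (q - 3)*(q^3 - 5*q^2 + 4*q) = (q - 3)*(q - 1)*(q^2 - 4*q) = q*(q - 3)*(q - 1)*(q - 4)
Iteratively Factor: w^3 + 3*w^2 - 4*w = (w)*(w^2 + 3*w - 4) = w*(w - 1)*(w + 4)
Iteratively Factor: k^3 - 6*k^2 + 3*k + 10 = (k - 2)*(k^2 - 4*k - 5) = (k - 5)*(k - 2)*(k + 1)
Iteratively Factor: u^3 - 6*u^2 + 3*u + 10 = (u + 1)*(u^2 - 7*u + 10) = (u - 2)*(u + 1)*(u - 5)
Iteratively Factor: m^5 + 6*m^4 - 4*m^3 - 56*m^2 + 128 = (m + 4)*(m^4 + 2*m^3 - 12*m^2 - 8*m + 32) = (m + 2)*(m + 4)*(m^3 - 12*m + 16) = (m - 2)*(m + 2)*(m + 4)*(m^2 + 2*m - 8) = (m - 2)*(m + 2)*(m + 4)^2*(m - 2)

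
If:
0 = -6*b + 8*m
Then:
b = 4*m/3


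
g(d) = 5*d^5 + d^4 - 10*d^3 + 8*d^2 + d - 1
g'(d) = 25*d^4 + 4*d^3 - 30*d^2 + 16*d + 1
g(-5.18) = -16329.05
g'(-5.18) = 16556.62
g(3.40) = 2107.24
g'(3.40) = 3206.66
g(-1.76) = 1.70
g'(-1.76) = 97.98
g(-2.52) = -260.49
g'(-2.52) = 714.35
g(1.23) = 10.09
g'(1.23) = 39.96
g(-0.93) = 10.30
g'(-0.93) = -24.34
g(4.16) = 5950.44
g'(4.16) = 7323.45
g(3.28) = 1749.40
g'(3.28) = 2765.46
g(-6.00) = -35143.00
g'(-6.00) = 30361.00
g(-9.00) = -280756.00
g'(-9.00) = 158536.00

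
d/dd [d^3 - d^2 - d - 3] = 3*d^2 - 2*d - 1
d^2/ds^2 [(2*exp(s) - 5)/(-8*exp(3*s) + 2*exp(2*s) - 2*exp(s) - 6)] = (-128*exp(6*s) + 744*exp(5*s) - 190*exp(4*s) + 370*exp(3*s) - 591*exp(2*s) + 71*exp(s) - 33)*exp(s)/(2*(64*exp(9*s) - 48*exp(8*s) + 60*exp(7*s) + 119*exp(6*s) - 57*exp(5*s) + 78*exp(4*s) + 91*exp(3*s) - 18*exp(2*s) + 27*exp(s) + 27))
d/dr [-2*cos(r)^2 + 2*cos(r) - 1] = -2*sin(r) + 2*sin(2*r)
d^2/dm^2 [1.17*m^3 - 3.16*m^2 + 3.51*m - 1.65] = 7.02*m - 6.32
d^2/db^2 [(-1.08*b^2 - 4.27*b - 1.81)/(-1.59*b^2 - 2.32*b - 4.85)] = (-3.5527136788005e-15*b^4 + 13.622166*b^3 - 22.515354*b^2 - 157.508262*b - 53.714822)/(4.019679*b^6 + 17.595576*b^5 + 62.457903*b^4 + 119.831248*b^3 + 190.516245*b^2 + 163.7166*b + 114.084125)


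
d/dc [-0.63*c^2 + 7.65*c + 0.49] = 7.65 - 1.26*c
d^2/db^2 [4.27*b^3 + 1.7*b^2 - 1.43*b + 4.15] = 25.62*b + 3.4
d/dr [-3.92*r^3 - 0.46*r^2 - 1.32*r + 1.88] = -11.76*r^2 - 0.92*r - 1.32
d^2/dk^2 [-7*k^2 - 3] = -14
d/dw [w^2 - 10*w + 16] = 2*w - 10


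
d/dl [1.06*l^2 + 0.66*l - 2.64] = 2.12*l + 0.66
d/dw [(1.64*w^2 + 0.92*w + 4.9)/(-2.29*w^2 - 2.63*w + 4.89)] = (-2.2064*w^2 + 38.4812*w + 17.3858)/(5.2441*w^4 + 12.0454*w^3 - 15.4793*w^2 - 25.7214*w + 23.9121)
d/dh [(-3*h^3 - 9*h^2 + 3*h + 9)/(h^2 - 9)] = 3*(-h^2 + 6*h - 1)/(h^2 - 6*h + 9)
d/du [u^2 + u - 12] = 2*u + 1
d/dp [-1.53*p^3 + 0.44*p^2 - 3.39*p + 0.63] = -4.59*p^2 + 0.88*p - 3.39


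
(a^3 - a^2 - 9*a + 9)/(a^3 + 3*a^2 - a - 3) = (a - 3)/(a + 1)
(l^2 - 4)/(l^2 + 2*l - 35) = (l^2 - 4)/(l^2 + 2*l - 35)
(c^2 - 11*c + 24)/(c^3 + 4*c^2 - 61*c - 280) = (c - 3)/(c^2 + 12*c + 35)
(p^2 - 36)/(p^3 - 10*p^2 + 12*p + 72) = (p + 6)/(p^2 - 4*p - 12)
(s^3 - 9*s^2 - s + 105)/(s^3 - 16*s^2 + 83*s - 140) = (s + 3)/(s - 4)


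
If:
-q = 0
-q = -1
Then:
No Solution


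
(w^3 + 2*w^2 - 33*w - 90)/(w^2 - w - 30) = w + 3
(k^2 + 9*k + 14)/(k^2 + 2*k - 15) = (k^2 + 9*k + 14)/(k^2 + 2*k - 15)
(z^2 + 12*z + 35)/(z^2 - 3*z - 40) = (z + 7)/(z - 8)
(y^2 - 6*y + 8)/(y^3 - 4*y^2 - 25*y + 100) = (y - 2)/(y^2 - 25)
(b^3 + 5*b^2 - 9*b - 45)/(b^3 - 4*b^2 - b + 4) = (b^3 + 5*b^2 - 9*b - 45)/(b^3 - 4*b^2 - b + 4)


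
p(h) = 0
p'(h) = 0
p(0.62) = 0.00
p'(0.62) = 0.00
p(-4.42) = 0.00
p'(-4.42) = 0.00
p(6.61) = 0.00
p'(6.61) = 0.00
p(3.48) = 0.00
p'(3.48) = 0.00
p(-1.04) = 0.00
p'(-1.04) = 0.00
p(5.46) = 0.00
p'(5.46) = 0.00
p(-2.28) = 0.00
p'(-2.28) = 0.00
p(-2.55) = 0.00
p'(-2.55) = 0.00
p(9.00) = 0.00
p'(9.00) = 0.00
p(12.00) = 0.00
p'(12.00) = 0.00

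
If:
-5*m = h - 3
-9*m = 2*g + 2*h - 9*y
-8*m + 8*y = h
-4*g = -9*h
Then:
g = 0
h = 0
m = 3/5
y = 3/5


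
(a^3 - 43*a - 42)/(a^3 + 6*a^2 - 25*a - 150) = (a^2 - 6*a - 7)/(a^2 - 25)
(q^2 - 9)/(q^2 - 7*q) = (q^2 - 9)/(q*(q - 7))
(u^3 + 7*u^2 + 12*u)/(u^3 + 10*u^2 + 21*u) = (u + 4)/(u + 7)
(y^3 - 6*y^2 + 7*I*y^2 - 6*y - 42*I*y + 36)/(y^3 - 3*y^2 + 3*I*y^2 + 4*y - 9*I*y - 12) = (y^3 + y^2*(-6 + 7*I) + y*(-6 - 42*I) + 36)/(y^3 + y^2*(-3 + 3*I) + y*(4 - 9*I) - 12)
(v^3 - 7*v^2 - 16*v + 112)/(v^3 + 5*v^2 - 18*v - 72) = (v^2 - 3*v - 28)/(v^2 + 9*v + 18)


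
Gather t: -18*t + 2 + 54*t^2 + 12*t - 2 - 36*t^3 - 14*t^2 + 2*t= -36*t^3 + 40*t^2 - 4*t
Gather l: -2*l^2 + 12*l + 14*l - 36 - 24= -2*l^2 + 26*l - 60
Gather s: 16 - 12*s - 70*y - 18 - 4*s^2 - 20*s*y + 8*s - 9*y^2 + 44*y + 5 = -4*s^2 + s*(-20*y - 4) - 9*y^2 - 26*y + 3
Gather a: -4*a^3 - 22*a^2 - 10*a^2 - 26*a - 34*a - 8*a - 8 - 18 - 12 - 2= -4*a^3 - 32*a^2 - 68*a - 40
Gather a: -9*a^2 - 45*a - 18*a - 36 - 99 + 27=-9*a^2 - 63*a - 108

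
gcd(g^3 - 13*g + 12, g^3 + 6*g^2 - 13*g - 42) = g - 3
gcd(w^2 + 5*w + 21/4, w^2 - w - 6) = 1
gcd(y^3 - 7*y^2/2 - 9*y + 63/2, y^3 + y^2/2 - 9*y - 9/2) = y^2 - 9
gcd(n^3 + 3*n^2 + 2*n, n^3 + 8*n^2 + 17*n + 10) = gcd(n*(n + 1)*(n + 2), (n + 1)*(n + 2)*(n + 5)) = n^2 + 3*n + 2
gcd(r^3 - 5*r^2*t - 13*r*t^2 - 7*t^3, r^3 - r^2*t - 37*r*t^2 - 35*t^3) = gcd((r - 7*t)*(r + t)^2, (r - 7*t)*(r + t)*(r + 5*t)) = r^2 - 6*r*t - 7*t^2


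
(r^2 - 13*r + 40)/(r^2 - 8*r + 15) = (r - 8)/(r - 3)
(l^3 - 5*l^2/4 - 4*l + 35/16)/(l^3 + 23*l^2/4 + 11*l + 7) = (l^2 - 3*l + 5/4)/(l^2 + 4*l + 4)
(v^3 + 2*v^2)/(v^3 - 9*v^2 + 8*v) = v*(v + 2)/(v^2 - 9*v + 8)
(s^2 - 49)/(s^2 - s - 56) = (s - 7)/(s - 8)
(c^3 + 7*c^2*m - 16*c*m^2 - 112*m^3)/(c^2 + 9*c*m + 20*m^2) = (c^2 + 3*c*m - 28*m^2)/(c + 5*m)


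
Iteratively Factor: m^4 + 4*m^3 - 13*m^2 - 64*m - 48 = (m + 3)*(m^3 + m^2 - 16*m - 16) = (m - 4)*(m + 3)*(m^2 + 5*m + 4) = (m - 4)*(m + 1)*(m + 3)*(m + 4)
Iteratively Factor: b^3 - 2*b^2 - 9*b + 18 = (b - 2)*(b^2 - 9) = (b - 2)*(b + 3)*(b - 3)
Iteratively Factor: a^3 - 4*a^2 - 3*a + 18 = (a - 3)*(a^2 - a - 6) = (a - 3)*(a + 2)*(a - 3)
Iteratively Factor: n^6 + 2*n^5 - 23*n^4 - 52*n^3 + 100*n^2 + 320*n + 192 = (n + 4)*(n^5 - 2*n^4 - 15*n^3 + 8*n^2 + 68*n + 48) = (n - 4)*(n + 4)*(n^4 + 2*n^3 - 7*n^2 - 20*n - 12) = (n - 4)*(n - 3)*(n + 4)*(n^3 + 5*n^2 + 8*n + 4) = (n - 4)*(n - 3)*(n + 1)*(n + 4)*(n^2 + 4*n + 4) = (n - 4)*(n - 3)*(n + 1)*(n + 2)*(n + 4)*(n + 2)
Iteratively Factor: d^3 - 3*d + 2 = (d - 1)*(d^2 + d - 2) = (d - 1)^2*(d + 2)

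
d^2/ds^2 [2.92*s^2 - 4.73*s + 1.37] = 5.84000000000000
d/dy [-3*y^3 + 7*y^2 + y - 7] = -9*y^2 + 14*y + 1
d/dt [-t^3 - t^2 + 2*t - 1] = -3*t^2 - 2*t + 2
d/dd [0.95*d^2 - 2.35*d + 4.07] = 1.9*d - 2.35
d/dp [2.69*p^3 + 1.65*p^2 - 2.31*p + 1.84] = 8.07*p^2 + 3.3*p - 2.31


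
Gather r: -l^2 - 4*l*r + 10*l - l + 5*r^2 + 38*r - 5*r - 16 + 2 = -l^2 + 9*l + 5*r^2 + r*(33 - 4*l) - 14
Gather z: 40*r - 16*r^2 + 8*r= -16*r^2 + 48*r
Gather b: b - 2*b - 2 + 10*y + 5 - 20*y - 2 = -b - 10*y + 1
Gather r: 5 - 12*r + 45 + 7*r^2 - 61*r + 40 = 7*r^2 - 73*r + 90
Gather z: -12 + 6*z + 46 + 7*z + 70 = 13*z + 104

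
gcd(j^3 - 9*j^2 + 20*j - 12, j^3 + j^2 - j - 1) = j - 1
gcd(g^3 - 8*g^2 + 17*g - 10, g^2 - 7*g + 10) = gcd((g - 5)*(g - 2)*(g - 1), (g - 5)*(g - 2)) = g^2 - 7*g + 10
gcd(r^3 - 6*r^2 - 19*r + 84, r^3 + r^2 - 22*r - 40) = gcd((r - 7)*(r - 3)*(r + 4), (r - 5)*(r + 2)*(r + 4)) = r + 4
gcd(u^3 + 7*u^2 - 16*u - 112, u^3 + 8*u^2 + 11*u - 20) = u + 4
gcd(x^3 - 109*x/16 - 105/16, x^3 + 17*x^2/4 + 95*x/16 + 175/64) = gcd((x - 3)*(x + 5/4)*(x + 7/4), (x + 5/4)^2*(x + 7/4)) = x^2 + 3*x + 35/16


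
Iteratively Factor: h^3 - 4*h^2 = (h)*(h^2 - 4*h) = h^2*(h - 4)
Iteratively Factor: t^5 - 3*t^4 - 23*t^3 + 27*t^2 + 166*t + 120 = (t + 3)*(t^4 - 6*t^3 - 5*t^2 + 42*t + 40) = (t - 4)*(t + 3)*(t^3 - 2*t^2 - 13*t - 10) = (t - 5)*(t - 4)*(t + 3)*(t^2 + 3*t + 2) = (t - 5)*(t - 4)*(t + 2)*(t + 3)*(t + 1)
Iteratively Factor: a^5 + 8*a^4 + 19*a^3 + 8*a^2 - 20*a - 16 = (a + 2)*(a^4 + 6*a^3 + 7*a^2 - 6*a - 8) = (a - 1)*(a + 2)*(a^3 + 7*a^2 + 14*a + 8) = (a - 1)*(a + 2)*(a + 4)*(a^2 + 3*a + 2) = (a - 1)*(a + 1)*(a + 2)*(a + 4)*(a + 2)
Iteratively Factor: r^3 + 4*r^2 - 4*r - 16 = (r + 2)*(r^2 + 2*r - 8) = (r - 2)*(r + 2)*(r + 4)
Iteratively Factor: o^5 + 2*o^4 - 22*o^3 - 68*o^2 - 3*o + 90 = (o - 1)*(o^4 + 3*o^3 - 19*o^2 - 87*o - 90) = (o - 1)*(o + 3)*(o^3 - 19*o - 30) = (o - 1)*(o + 2)*(o + 3)*(o^2 - 2*o - 15) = (o - 1)*(o + 2)*(o + 3)^2*(o - 5)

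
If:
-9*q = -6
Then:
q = 2/3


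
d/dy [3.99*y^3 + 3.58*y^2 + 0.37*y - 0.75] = 11.97*y^2 + 7.16*y + 0.37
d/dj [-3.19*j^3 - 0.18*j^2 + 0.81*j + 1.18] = -9.57*j^2 - 0.36*j + 0.81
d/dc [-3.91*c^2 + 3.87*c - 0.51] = 3.87 - 7.82*c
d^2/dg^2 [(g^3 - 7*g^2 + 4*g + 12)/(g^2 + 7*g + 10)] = 8*(23*g^3 + 114*g^2 + 108*g - 128)/(g^6 + 21*g^5 + 177*g^4 + 763*g^3 + 1770*g^2 + 2100*g + 1000)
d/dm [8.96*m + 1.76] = 8.96000000000000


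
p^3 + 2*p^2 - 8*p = p*(p - 2)*(p + 4)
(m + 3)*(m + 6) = m^2 + 9*m + 18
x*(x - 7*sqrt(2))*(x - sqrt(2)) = x^3 - 8*sqrt(2)*x^2 + 14*x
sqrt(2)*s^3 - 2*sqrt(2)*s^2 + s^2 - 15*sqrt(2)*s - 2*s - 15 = (s - 5)*(s + 3)*(sqrt(2)*s + 1)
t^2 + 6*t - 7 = (t - 1)*(t + 7)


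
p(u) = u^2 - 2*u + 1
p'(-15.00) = -32.00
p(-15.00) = 256.00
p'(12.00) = 22.00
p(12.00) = 121.00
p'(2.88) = 3.76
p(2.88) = 3.53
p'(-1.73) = -5.46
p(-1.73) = 7.45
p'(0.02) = -1.96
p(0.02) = 0.96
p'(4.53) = 7.06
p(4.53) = 12.46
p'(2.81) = 3.62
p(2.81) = 3.28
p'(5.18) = 8.36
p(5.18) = 17.47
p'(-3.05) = -8.10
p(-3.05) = 16.40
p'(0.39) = -1.22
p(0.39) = 0.37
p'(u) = 2*u - 2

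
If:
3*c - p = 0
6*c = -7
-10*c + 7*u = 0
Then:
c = -7/6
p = -7/2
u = -5/3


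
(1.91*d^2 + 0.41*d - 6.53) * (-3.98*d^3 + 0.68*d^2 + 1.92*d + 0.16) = -7.6018*d^5 - 0.333*d^4 + 29.9354*d^3 - 3.3476*d^2 - 12.472*d - 1.0448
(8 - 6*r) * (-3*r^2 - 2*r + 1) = 18*r^3 - 12*r^2 - 22*r + 8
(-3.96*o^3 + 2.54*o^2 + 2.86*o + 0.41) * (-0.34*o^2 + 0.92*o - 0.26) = 1.3464*o^5 - 4.5068*o^4 + 2.394*o^3 + 1.8314*o^2 - 0.3664*o - 0.1066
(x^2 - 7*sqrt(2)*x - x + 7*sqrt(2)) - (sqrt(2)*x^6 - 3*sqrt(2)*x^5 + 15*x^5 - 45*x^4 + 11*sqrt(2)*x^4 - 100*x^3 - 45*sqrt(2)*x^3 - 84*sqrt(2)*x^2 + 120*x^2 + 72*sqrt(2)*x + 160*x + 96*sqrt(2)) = -sqrt(2)*x^6 - 15*x^5 + 3*sqrt(2)*x^5 - 11*sqrt(2)*x^4 + 45*x^4 + 45*sqrt(2)*x^3 + 100*x^3 - 119*x^2 + 84*sqrt(2)*x^2 - 161*x - 79*sqrt(2)*x - 89*sqrt(2)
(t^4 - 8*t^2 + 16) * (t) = t^5 - 8*t^3 + 16*t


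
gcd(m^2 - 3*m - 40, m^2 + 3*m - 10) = m + 5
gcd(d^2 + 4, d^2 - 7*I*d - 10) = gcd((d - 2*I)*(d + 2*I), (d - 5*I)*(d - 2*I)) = d - 2*I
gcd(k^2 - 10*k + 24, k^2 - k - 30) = k - 6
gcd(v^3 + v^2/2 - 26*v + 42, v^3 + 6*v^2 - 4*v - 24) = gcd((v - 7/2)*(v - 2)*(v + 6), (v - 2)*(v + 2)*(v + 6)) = v^2 + 4*v - 12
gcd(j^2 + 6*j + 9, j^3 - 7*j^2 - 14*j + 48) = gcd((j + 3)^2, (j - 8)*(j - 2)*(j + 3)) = j + 3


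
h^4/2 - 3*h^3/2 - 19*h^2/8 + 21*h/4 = h*(h/2 + 1)*(h - 7/2)*(h - 3/2)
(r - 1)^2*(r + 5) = r^3 + 3*r^2 - 9*r + 5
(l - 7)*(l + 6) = l^2 - l - 42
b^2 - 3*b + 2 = (b - 2)*(b - 1)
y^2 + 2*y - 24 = (y - 4)*(y + 6)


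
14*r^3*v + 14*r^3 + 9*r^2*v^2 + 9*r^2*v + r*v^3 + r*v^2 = (2*r + v)*(7*r + v)*(r*v + r)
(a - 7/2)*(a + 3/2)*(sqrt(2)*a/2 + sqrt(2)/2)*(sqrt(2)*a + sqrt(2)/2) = a^4 - a^3/2 - 31*a^2/4 - 71*a/8 - 21/8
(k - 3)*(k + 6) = k^2 + 3*k - 18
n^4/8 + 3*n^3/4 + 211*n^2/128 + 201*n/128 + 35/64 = (n/4 + 1/2)*(n/2 + 1/2)*(n + 5/4)*(n + 7/4)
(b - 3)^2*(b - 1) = b^3 - 7*b^2 + 15*b - 9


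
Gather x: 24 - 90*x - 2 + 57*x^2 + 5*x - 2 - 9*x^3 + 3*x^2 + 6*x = -9*x^3 + 60*x^2 - 79*x + 20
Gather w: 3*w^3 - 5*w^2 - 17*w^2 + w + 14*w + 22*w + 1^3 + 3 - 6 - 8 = 3*w^3 - 22*w^2 + 37*w - 10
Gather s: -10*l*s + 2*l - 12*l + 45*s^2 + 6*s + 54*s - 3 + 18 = -10*l + 45*s^2 + s*(60 - 10*l) + 15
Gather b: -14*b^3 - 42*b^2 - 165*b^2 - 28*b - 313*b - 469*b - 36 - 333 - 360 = -14*b^3 - 207*b^2 - 810*b - 729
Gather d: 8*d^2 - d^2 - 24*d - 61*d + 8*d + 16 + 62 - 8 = 7*d^2 - 77*d + 70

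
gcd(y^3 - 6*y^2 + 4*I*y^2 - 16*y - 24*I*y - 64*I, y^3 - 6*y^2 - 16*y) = y^2 - 6*y - 16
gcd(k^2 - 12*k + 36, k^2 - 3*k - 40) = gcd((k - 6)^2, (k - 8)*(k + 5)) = 1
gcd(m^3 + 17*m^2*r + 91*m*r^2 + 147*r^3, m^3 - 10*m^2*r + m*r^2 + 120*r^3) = m + 3*r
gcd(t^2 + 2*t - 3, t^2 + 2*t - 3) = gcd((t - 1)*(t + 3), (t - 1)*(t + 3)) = t^2 + 2*t - 3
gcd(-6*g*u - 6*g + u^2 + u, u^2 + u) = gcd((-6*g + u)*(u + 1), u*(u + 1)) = u + 1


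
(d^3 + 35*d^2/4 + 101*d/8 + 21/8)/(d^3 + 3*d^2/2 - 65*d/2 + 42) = (8*d^2 + 14*d + 3)/(4*(2*d^2 - 11*d + 12))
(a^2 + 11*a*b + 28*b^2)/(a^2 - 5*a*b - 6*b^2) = (a^2 + 11*a*b + 28*b^2)/(a^2 - 5*a*b - 6*b^2)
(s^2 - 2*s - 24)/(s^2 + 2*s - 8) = (s - 6)/(s - 2)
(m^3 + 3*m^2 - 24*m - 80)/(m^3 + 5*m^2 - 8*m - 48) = (m - 5)/(m - 3)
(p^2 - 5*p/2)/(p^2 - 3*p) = (p - 5/2)/(p - 3)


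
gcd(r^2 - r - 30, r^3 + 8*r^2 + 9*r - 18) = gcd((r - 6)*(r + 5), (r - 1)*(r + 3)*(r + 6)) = 1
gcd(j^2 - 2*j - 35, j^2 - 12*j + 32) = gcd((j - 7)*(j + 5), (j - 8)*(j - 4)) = 1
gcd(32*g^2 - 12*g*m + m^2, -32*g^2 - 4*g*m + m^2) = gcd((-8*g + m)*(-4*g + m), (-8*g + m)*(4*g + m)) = 8*g - m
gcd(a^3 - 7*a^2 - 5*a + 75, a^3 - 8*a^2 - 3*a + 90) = a^2 - 2*a - 15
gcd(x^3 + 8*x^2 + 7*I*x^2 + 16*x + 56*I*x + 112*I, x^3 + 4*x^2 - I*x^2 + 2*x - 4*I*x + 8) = x + 4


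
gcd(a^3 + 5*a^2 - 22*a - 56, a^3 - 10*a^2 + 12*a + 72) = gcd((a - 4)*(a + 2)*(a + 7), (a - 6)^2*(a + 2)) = a + 2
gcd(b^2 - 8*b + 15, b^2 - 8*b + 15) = b^2 - 8*b + 15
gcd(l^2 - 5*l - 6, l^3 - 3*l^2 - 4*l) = l + 1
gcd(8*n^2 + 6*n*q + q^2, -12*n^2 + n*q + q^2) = 4*n + q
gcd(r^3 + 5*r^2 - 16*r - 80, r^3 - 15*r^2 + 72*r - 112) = r - 4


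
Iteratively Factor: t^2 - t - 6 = (t - 3)*(t + 2)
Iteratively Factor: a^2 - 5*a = (a)*(a - 5)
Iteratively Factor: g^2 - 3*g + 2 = (g - 2)*(g - 1)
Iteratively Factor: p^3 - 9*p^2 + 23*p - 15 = (p - 3)*(p^2 - 6*p + 5) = (p - 3)*(p - 1)*(p - 5)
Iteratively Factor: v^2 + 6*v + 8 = (v + 2)*(v + 4)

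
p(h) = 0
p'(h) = 0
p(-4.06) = 0.00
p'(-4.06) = 0.00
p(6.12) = 0.00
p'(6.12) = 0.00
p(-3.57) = 0.00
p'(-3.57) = 0.00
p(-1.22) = 0.00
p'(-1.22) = 0.00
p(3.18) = 0.00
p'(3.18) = 0.00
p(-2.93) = 0.00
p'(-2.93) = 0.00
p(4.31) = 0.00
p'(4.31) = 0.00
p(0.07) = 0.00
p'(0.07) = 0.00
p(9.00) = 0.00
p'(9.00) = 0.00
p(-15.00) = 0.00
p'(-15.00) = 0.00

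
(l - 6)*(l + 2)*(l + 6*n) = l^3 + 6*l^2*n - 4*l^2 - 24*l*n - 12*l - 72*n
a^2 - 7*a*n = a*(a - 7*n)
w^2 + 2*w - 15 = (w - 3)*(w + 5)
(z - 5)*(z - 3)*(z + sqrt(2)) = z^3 - 8*z^2 + sqrt(2)*z^2 - 8*sqrt(2)*z + 15*z + 15*sqrt(2)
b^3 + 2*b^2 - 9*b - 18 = (b - 3)*(b + 2)*(b + 3)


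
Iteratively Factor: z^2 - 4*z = (z)*(z - 4)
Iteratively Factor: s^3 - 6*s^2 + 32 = (s + 2)*(s^2 - 8*s + 16) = (s - 4)*(s + 2)*(s - 4)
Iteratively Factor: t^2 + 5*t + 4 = (t + 4)*(t + 1)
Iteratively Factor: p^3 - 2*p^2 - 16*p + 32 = (p - 4)*(p^2 + 2*p - 8) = (p - 4)*(p - 2)*(p + 4)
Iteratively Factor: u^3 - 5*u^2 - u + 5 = (u + 1)*(u^2 - 6*u + 5) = (u - 1)*(u + 1)*(u - 5)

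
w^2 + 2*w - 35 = (w - 5)*(w + 7)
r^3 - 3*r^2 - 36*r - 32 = (r - 8)*(r + 1)*(r + 4)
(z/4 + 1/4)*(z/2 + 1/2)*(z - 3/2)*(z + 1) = z^4/8 + 3*z^3/16 - 3*z^2/16 - 7*z/16 - 3/16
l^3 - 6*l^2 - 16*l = l*(l - 8)*(l + 2)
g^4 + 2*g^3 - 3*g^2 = g^2*(g - 1)*(g + 3)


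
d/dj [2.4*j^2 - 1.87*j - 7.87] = 4.8*j - 1.87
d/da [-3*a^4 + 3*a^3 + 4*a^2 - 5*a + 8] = -12*a^3 + 9*a^2 + 8*a - 5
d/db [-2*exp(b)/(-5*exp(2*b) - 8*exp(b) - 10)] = 10*(2 - exp(2*b))*exp(b)/(25*exp(4*b) + 80*exp(3*b) + 164*exp(2*b) + 160*exp(b) + 100)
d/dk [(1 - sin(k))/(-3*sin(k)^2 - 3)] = (2*sin(k) + cos(k)^2)*cos(k)/(3*(sin(k)^2 + 1)^2)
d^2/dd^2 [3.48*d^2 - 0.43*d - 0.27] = 6.96000000000000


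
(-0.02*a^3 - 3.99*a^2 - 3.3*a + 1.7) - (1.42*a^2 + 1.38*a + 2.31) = -0.02*a^3 - 5.41*a^2 - 4.68*a - 0.61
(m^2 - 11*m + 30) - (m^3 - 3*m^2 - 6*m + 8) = -m^3 + 4*m^2 - 5*m + 22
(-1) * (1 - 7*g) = 7*g - 1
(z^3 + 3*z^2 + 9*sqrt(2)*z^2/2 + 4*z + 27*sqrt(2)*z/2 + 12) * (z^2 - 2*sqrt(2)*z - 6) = z^5 + 3*z^4 + 5*sqrt(2)*z^4/2 - 20*z^3 + 15*sqrt(2)*z^3/2 - 60*z^2 - 35*sqrt(2)*z^2 - 105*sqrt(2)*z - 24*z - 72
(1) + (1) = 2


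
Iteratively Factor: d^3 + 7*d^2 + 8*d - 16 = (d + 4)*(d^2 + 3*d - 4) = (d - 1)*(d + 4)*(d + 4)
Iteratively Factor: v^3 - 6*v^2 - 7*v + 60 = (v - 5)*(v^2 - v - 12) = (v - 5)*(v + 3)*(v - 4)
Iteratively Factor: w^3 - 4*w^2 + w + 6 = (w - 3)*(w^2 - w - 2) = (w - 3)*(w + 1)*(w - 2)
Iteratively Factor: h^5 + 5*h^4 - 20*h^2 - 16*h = (h + 2)*(h^4 + 3*h^3 - 6*h^2 - 8*h) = (h + 1)*(h + 2)*(h^3 + 2*h^2 - 8*h) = (h - 2)*(h + 1)*(h + 2)*(h^2 + 4*h) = h*(h - 2)*(h + 1)*(h + 2)*(h + 4)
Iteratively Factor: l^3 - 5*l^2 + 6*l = (l - 2)*(l^2 - 3*l) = (l - 3)*(l - 2)*(l)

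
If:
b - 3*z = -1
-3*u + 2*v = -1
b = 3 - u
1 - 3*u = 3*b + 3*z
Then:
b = -9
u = 12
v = 35/2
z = -8/3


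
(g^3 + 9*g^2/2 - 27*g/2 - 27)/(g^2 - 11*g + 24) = (g^2 + 15*g/2 + 9)/(g - 8)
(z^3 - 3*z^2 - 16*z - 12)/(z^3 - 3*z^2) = (z^3 - 3*z^2 - 16*z - 12)/(z^2*(z - 3))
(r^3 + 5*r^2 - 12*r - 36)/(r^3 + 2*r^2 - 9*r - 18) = (r + 6)/(r + 3)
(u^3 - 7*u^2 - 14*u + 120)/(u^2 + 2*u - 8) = (u^2 - 11*u + 30)/(u - 2)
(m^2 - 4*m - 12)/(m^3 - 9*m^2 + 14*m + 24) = (m + 2)/(m^2 - 3*m - 4)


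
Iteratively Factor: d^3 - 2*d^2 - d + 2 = (d - 1)*(d^2 - d - 2) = (d - 2)*(d - 1)*(d + 1)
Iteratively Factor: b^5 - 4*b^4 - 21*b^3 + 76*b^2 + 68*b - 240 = (b + 4)*(b^4 - 8*b^3 + 11*b^2 + 32*b - 60) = (b + 2)*(b + 4)*(b^3 - 10*b^2 + 31*b - 30) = (b - 5)*(b + 2)*(b + 4)*(b^2 - 5*b + 6) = (b - 5)*(b - 2)*(b + 2)*(b + 4)*(b - 3)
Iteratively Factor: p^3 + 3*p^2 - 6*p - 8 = (p + 1)*(p^2 + 2*p - 8) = (p - 2)*(p + 1)*(p + 4)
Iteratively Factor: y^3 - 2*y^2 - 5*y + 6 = (y - 3)*(y^2 + y - 2) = (y - 3)*(y - 1)*(y + 2)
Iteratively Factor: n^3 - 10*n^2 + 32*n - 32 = (n - 4)*(n^2 - 6*n + 8) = (n - 4)^2*(n - 2)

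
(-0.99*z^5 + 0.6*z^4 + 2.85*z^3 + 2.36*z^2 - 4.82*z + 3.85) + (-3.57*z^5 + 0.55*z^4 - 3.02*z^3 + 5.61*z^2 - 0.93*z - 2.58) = -4.56*z^5 + 1.15*z^4 - 0.17*z^3 + 7.97*z^2 - 5.75*z + 1.27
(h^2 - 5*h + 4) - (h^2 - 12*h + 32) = 7*h - 28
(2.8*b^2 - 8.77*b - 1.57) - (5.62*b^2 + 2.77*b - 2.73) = -2.82*b^2 - 11.54*b + 1.16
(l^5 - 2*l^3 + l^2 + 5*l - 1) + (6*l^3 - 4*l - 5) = l^5 + 4*l^3 + l^2 + l - 6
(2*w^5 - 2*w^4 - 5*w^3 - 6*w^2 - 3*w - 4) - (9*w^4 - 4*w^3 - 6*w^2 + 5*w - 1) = 2*w^5 - 11*w^4 - w^3 - 8*w - 3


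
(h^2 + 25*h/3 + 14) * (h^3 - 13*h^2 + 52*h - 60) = h^5 - 14*h^4/3 - 127*h^3/3 + 574*h^2/3 + 228*h - 840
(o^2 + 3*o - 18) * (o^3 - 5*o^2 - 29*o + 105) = o^5 - 2*o^4 - 62*o^3 + 108*o^2 + 837*o - 1890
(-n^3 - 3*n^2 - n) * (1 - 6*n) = 6*n^4 + 17*n^3 + 3*n^2 - n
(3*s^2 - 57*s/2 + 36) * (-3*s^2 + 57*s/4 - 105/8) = -9*s^4 + 513*s^3/4 - 1107*s^2/2 + 14193*s/16 - 945/2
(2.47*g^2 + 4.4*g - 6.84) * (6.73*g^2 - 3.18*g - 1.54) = 16.6231*g^4 + 21.7574*g^3 - 63.829*g^2 + 14.9752*g + 10.5336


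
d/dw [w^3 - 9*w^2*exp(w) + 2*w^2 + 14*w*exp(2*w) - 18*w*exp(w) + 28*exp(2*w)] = -9*w^2*exp(w) + 3*w^2 + 28*w*exp(2*w) - 36*w*exp(w) + 4*w + 70*exp(2*w) - 18*exp(w)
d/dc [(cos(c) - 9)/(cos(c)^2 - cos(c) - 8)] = (cos(c)^2 - 18*cos(c) + 17)*sin(c)/(sin(c)^2 + cos(c) + 7)^2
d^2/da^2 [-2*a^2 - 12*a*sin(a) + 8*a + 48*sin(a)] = 12*a*sin(a) - 48*sin(a) - 24*cos(a) - 4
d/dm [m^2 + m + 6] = 2*m + 1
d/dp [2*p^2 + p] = 4*p + 1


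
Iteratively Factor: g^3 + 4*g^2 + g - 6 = (g + 2)*(g^2 + 2*g - 3) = (g - 1)*(g + 2)*(g + 3)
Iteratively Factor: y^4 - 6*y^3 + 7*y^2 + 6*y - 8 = (y + 1)*(y^3 - 7*y^2 + 14*y - 8) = (y - 2)*(y + 1)*(y^2 - 5*y + 4) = (y - 4)*(y - 2)*(y + 1)*(y - 1)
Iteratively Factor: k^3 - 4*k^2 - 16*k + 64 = (k - 4)*(k^2 - 16) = (k - 4)^2*(k + 4)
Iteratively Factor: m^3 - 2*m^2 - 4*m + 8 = (m - 2)*(m^2 - 4) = (m - 2)^2*(m + 2)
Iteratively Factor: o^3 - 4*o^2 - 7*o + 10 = (o - 1)*(o^2 - 3*o - 10) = (o - 1)*(o + 2)*(o - 5)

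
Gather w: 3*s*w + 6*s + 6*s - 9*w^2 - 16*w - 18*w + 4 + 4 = 12*s - 9*w^2 + w*(3*s - 34) + 8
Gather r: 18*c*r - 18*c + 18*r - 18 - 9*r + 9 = -18*c + r*(18*c + 9) - 9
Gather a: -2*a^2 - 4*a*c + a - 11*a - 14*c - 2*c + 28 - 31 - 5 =-2*a^2 + a*(-4*c - 10) - 16*c - 8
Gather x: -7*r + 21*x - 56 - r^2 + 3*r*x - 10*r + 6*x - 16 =-r^2 - 17*r + x*(3*r + 27) - 72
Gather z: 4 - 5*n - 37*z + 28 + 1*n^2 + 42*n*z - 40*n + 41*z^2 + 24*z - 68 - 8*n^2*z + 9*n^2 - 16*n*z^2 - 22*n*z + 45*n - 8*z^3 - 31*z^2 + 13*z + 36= 10*n^2 - 8*z^3 + z^2*(10 - 16*n) + z*(-8*n^2 + 20*n)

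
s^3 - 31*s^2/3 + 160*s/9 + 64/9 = (s - 8)*(s - 8/3)*(s + 1/3)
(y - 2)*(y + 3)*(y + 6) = y^3 + 7*y^2 - 36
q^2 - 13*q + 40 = (q - 8)*(q - 5)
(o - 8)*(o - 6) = o^2 - 14*o + 48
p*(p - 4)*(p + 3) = p^3 - p^2 - 12*p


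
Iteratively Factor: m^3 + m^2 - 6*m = (m + 3)*(m^2 - 2*m) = m*(m + 3)*(m - 2)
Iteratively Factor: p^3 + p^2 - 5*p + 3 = (p - 1)*(p^2 + 2*p - 3) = (p - 1)*(p + 3)*(p - 1)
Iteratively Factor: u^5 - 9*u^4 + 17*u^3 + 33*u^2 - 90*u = (u - 3)*(u^4 - 6*u^3 - u^2 + 30*u) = (u - 3)*(u + 2)*(u^3 - 8*u^2 + 15*u) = (u - 3)^2*(u + 2)*(u^2 - 5*u) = (u - 5)*(u - 3)^2*(u + 2)*(u)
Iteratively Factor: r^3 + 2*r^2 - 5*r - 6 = (r + 1)*(r^2 + r - 6) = (r - 2)*(r + 1)*(r + 3)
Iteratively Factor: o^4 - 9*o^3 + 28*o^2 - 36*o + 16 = (o - 2)*(o^3 - 7*o^2 + 14*o - 8) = (o - 4)*(o - 2)*(o^2 - 3*o + 2) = (o - 4)*(o - 2)^2*(o - 1)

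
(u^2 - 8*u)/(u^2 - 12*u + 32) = u/(u - 4)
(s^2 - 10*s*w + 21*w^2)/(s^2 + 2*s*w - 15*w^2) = (s - 7*w)/(s + 5*w)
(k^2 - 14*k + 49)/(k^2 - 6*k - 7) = (k - 7)/(k + 1)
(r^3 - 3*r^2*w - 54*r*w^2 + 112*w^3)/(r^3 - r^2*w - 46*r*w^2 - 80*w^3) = (r^2 + 5*r*w - 14*w^2)/(r^2 + 7*r*w + 10*w^2)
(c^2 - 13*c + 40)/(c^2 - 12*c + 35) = (c - 8)/(c - 7)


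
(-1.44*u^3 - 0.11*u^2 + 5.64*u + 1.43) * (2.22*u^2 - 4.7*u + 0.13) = -3.1968*u^5 + 6.5238*u^4 + 12.8506*u^3 - 23.3477*u^2 - 5.9878*u + 0.1859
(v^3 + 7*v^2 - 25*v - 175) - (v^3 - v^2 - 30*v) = 8*v^2 + 5*v - 175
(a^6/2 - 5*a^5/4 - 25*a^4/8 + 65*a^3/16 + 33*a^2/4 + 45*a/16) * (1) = a^6/2 - 5*a^5/4 - 25*a^4/8 + 65*a^3/16 + 33*a^2/4 + 45*a/16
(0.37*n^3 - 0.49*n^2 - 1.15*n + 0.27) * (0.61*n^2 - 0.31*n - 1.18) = 0.2257*n^5 - 0.4136*n^4 - 0.9862*n^3 + 1.0994*n^2 + 1.2733*n - 0.3186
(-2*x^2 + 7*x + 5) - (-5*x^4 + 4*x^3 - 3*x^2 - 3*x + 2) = 5*x^4 - 4*x^3 + x^2 + 10*x + 3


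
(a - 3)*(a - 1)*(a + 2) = a^3 - 2*a^2 - 5*a + 6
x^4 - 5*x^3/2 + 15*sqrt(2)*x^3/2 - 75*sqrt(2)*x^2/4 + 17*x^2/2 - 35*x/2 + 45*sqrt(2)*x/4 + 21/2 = (x - 3/2)*(x - 1)*(x + sqrt(2)/2)*(x + 7*sqrt(2))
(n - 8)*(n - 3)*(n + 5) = n^3 - 6*n^2 - 31*n + 120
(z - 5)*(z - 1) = z^2 - 6*z + 5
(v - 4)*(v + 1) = v^2 - 3*v - 4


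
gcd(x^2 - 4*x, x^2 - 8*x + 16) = x - 4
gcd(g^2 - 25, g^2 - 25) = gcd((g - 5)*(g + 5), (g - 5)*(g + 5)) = g^2 - 25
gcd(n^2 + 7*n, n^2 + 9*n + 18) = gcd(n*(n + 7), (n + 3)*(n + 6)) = 1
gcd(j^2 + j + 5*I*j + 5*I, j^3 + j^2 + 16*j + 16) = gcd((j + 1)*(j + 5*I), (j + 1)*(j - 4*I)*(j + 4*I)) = j + 1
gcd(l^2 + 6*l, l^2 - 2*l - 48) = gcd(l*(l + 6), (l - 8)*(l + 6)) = l + 6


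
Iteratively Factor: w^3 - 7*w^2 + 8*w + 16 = (w + 1)*(w^2 - 8*w + 16) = (w - 4)*(w + 1)*(w - 4)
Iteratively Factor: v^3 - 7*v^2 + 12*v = (v - 4)*(v^2 - 3*v) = v*(v - 4)*(v - 3)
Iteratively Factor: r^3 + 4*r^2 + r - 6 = (r + 2)*(r^2 + 2*r - 3) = (r + 2)*(r + 3)*(r - 1)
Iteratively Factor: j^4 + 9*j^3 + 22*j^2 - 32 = (j - 1)*(j^3 + 10*j^2 + 32*j + 32) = (j - 1)*(j + 4)*(j^2 + 6*j + 8) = (j - 1)*(j + 2)*(j + 4)*(j + 4)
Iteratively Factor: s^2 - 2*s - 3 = (s + 1)*(s - 3)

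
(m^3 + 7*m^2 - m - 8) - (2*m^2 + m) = m^3 + 5*m^2 - 2*m - 8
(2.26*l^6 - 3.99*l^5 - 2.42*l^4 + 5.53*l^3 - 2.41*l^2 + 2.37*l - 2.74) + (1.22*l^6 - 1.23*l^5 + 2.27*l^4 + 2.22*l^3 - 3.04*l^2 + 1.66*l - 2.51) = 3.48*l^6 - 5.22*l^5 - 0.15*l^4 + 7.75*l^3 - 5.45*l^2 + 4.03*l - 5.25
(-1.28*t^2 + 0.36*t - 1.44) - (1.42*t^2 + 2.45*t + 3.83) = -2.7*t^2 - 2.09*t - 5.27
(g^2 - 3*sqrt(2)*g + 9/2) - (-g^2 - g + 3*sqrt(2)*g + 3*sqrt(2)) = 2*g^2 - 6*sqrt(2)*g + g - 3*sqrt(2) + 9/2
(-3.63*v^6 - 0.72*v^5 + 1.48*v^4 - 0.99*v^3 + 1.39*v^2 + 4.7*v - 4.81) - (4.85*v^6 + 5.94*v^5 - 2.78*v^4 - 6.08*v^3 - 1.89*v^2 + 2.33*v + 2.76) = -8.48*v^6 - 6.66*v^5 + 4.26*v^4 + 5.09*v^3 + 3.28*v^2 + 2.37*v - 7.57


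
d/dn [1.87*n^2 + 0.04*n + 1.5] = 3.74*n + 0.04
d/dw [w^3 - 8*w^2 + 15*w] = 3*w^2 - 16*w + 15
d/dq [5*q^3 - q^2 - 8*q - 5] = 15*q^2 - 2*q - 8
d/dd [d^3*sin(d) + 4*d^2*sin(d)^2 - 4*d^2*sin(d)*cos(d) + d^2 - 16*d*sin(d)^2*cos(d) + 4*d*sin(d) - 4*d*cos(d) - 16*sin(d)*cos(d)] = d^3*cos(d) + 3*d^2*sin(d) - 4*sqrt(2)*d^2*cos(2*d + pi/4) + 8*d*sin(d) - 12*d*sin(3*d) - 4*sqrt(2)*d*sin(2*d + pi/4) + 4*d*cos(d) + 6*d - 4*cos(d) - 16*cos(2*d) + 4*cos(3*d) - 4*sqrt(2)*cos(d + pi/4)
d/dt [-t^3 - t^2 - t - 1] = -3*t^2 - 2*t - 1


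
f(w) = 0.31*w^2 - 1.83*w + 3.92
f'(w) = 0.62*w - 1.83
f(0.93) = 2.49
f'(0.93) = -1.25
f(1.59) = 1.79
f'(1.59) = -0.84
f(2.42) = 1.31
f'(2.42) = -0.33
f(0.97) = 2.44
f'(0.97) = -1.23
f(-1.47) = 7.28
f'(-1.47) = -2.74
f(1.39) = 1.98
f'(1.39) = -0.97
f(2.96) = 1.22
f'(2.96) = 0.01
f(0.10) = 3.74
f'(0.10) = -1.77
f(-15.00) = 101.12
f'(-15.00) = -11.13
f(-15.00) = 101.12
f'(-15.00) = -11.13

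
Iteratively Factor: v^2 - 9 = (v + 3)*(v - 3)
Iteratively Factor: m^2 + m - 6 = (m + 3)*(m - 2)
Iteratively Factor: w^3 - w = (w)*(w^2 - 1) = w*(w + 1)*(w - 1)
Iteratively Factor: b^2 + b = (b)*(b + 1)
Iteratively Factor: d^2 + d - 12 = (d + 4)*(d - 3)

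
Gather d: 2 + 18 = 20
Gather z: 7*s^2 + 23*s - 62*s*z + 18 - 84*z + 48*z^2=7*s^2 + 23*s + 48*z^2 + z*(-62*s - 84) + 18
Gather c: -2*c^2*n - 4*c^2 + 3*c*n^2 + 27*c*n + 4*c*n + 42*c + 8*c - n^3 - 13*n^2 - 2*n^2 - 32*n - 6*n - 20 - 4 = c^2*(-2*n - 4) + c*(3*n^2 + 31*n + 50) - n^3 - 15*n^2 - 38*n - 24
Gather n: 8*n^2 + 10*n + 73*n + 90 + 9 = 8*n^2 + 83*n + 99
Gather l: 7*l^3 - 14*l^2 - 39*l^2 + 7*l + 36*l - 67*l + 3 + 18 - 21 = 7*l^3 - 53*l^2 - 24*l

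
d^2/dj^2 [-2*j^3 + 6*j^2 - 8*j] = 12 - 12*j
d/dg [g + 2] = 1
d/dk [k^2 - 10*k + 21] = 2*k - 10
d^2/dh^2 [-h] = 0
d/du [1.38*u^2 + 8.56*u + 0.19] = 2.76*u + 8.56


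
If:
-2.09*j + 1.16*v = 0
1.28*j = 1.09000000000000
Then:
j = 0.85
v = 1.53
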